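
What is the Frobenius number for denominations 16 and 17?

For two coprime denominations a and b, the Frobenius number (largest value not representable as a non-negative combination) is ab - a - b.
Here gcd(16, 17) = 1, so they are coprime.
F(16, 17) = 16·17 - 16 - 17 = 272 - 33 = 239

239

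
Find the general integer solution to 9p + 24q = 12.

Step 1: Compute gcd(9, 24) = 3.
Since 3 divides 12, solutions exist.

Step 2: Find a particular solution using extended Euclidean algorithm.
We get p₀ = 12, q₀ = -4.
Check: 9*12 + 24*-4 = 12 = 12 ✓

Step 3: Write the general solution.
p = 12 + (24/3)t = 12 + 8t
q = -4 - (9/3)t = -4 - 3t
for any integer t.

p = 12 + 8t, q = -4 - 3t for integer t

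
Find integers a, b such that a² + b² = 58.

We need to find integers a, b > 0 such that a² + b² = 58.
Trying a = 3: b² = 58 - 3² = 58 - 9 = 49
b = 7
Check: 3² + 7² = 9 + 49 = 58 ✓

58 = 3² + 7²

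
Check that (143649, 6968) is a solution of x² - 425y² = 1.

Compute x² = 143649² = 20635035201
Compute 425y² = 425·6968² = 425·48553024 = 20635035200
x² - 425y² = 20635035201 - 20635035200 = 1
Since this equals 1, (143649, 6968) is a solution.

Yes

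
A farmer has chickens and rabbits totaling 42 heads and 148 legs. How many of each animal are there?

Let c = chickens, r = rabbits.
Heads: c + r = 42
Legs: 2c + 4r = 148
From the first equation, c = 42 - r. Substitute:
2(42 - r) + 4r = 148
84 + 2r = 148
r = (148 - 84)/2 = 32
c = 42 - 32 = 10

Chickens: 10, Rabbits: 32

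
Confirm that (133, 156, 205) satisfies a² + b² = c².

Compute a² + b² = 133² + 156² = 17689 + 24336 = 42025
Compute c² = 205² = 42025
Since 42025 = 42025, confirmed.

Yes, it is a Pythagorean triple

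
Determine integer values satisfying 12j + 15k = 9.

Step 1: Check solvability.
gcd(12, 15) = 3
Since 3 divides 9, solutions exist.

Step 2: Apply extended Euclidean algorithm to find gcd.
We find integers such that 12*x0 + 15*y0 = 3

Step 3: Scale the particular solution.
Multiply by 9/3 = 3:
j = -3, k = 3

Step 4: Verify.
12*(-3) + 15*(3) = 9 = 9 ✓

j = -3, k = 3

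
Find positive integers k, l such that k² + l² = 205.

Search for k with 205 - k² a perfect square.
k = 3: 205 - 3² = 205 - 9 = 196 = 14² ✓
So k = 3, l = 14.

k = 3, l = 14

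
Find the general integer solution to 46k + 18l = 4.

Step 1: Compute gcd(46, 18) = 2.
Since 2 divides 4, solutions exist.

Step 2: Find a particular solution using extended Euclidean algorithm.
We get k₀ = 4, l₀ = -10.
Check: 46*4 + 18*-10 = 4 = 4 ✓

Step 3: Write the general solution.
k = 4 + (18/2)t = 4 + 9t
l = -10 - (46/2)t = -10 - 23t
for any integer t.

k = 4 + 9t, l = -10 - 23t for integer t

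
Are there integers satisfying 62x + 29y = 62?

Step 1: Compute gcd(62, 29).
gcd(62, 29) = 1

Step 2: Check divisibility.
Does 1 divide 62? 62 = 1 x 62, so yes.

By the theorem on linear Diophantine equations, 62x + 29y = 62 has integer solutions if and only if gcd(62, 29) divides 62. Since 1 | 62, solutions exist.

Yes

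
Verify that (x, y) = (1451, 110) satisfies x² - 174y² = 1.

Compute x² = 1451² = 2105401
Compute 174y² = 174·110² = 174·12100 = 2105400
x² - 174y² = 2105401 - 2105400 = 1
Since this equals 1, (1451, 110) is a solution.

Yes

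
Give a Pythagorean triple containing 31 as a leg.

We need the other leg and hypotenuse such that 31² + x² = c².
Take x = 480, c = 481: 31² + 480² = 961 + 230400 = 231361 = 481² ✓
Triple: (31, 480, 481)

(31, 480, 481)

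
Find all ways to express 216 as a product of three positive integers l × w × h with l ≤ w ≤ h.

Iterate l from 1 to ⌊216^(1/3)⌋. For each l dividing 216, iterate w ≥ l with w dividing 216/l, and set h = 216/(l·w).
Triples found (19): (1×1×216), (1×2×108), (1×3×72), (1×4×54), (1×6×36), (1×8×27), (1×9×24), (1×12×18), (2×2×54), (2×3×36), (2×4×27), (2×6×18), (2×9×12), (3×3×24), (3×4×18), (3×6×12), (3×8×9), (4×6×9), (6×6×6)

(1×1×216), (1×2×108), (1×3×72), (1×4×54), (1×6×36), (1×8×27), (1×9×24), (1×12×18), (2×2×54), (2×3×36), (2×4×27), (2×6×18), (2×9×12), (3×3×24), (3×4×18), (3×6×12), (3×8×9), (4×6×9), (6×6×6)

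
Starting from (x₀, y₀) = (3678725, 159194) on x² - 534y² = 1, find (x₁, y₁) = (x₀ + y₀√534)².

Solutions to x² - Dy² = 1 are generated by powers of (x₀ + y₀√D).
The next solution satisfies x₁ + y₁√534 = (x₀ + y₀√534)², giving:
x₁ = x₀² + 534y₀² = 3678725² + 534·159194² = 13533017625625 + 13533017625624 = 27066035251249
y₁ = 2x₀y₀ = 2·3678725·159194 = 1171261895300

Verify: 27066035251249² - 534·1171261895300² = 732570264221853518556060001 - 732570264221853518556060000 = 1 ✓

x = 27066035251249, y = 1171261895300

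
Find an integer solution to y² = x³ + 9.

Try small integer x values and check whether x³ + 9 is a perfect square.
x = 0: x³ + 9 = 0³ + 9 = 0 + 9 = 9
Is 9 a perfect square? 3² = 9 ✓
So (x, y) = (0, 3) is a solution.

x = 0, y = 3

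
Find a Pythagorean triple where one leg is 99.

We need the other leg and hypotenuse such that 99² + x² = c².
Take x = 20, c = 101: 99² + 20² = 9801 + 400 = 10201 = 101² ✓
Triple: (99, 20, 101)

(99, 20, 101)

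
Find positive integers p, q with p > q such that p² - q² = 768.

Factor: p² - q² = (p+q)(p-q) = 768.
We need two factors of 768 with the same parity.
Use p+q = 384 and p-q = 2 (product 384·2 = 768).
Adding: 2p = 386, so p = 193.
Subtracting: 2q = 382, so q = 191.
Check: 193² - 191² = 37249 - 36481 = 768 ✓

p = 193, q = 191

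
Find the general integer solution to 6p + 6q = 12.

Step 1: Compute gcd(6, 6) = 6.
Since 6 divides 12, solutions exist.

Step 2: Find a particular solution using extended Euclidean algorithm.
We get p₀ = 0, q₀ = 2.
Check: 6*0 + 6*2 = 12 = 12 ✓

Step 3: Write the general solution.
p = 0 + (6/6)t = 0 + 1t
q = 2 - (6/6)t = 2 - 1t
for any integer t.

p = 0 + 1t, q = 2 - 1t for integer t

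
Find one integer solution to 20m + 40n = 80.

Step 1: Check solvability.
gcd(20, 40) = 20
Since 20 divides 80, solutions exist.

Step 2: Apply extended Euclidean algorithm to find gcd.
We find integers such that 20*x0 + 40*y0 = 20

Step 3: Scale the particular solution.
Multiply by 80/20 = 4:
m = 4, n = 0

Step 4: Verify.
20*(4) + 40*(0) = 80 = 80 ✓

m = 4, n = 0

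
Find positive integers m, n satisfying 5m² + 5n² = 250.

Try small values of m and check whether (250 - 5m²)/5 is a perfect square.
m = 5: 5·5² = 125, so 5n² = 250 - 125 = 125, giving n² = 25, n = 5.
Check: 5·5² + 5·5² = 125 + 125 = 250 ✓

m = 5, n = 5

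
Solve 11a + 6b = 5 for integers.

Step 1: Check solvability.
gcd(11, 6) = 1
Since 1 divides 5, solutions exist.

Step 2: Apply extended Euclidean algorithm to find gcd.
We find integers such that 11*x0 + 6*y0 = 1

Step 3: Scale the particular solution.
Multiply by 5/1 = 5:
a = -5, b = 10

Step 4: Verify.
11*(-5) + 6*(10) = 5 = 5 ✓

a = -5, b = 10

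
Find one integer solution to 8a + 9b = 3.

Step 1: Check solvability.
gcd(8, 9) = 1
Since 1 divides 3, solutions exist.

Step 2: Apply extended Euclidean algorithm to find gcd.
We find integers such that 8*x0 + 9*y0 = 1

Step 3: Scale the particular solution.
Multiply by 3/1 = 3:
a = -3, b = 3

Step 4: Verify.
8*(-3) + 9*(3) = 3 = 3 ✓

a = -3, b = 3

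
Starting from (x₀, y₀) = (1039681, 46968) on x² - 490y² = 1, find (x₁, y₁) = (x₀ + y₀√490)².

Solutions to x² - Dy² = 1 are generated by powers of (x₀ + y₀√D).
The next solution satisfies x₁ + y₁√490 = (x₀ + y₀√490)², giving:
x₁ = x₀² + 490y₀² = 1039681² + 490·46968² = 1080936581761 + 1080936581760 = 2161873163521
y₁ = 2x₀y₀ = 2·1039681·46968 = 97663474416

Verify: 2161873163521² - 490·97663474416² = 4673695575152296405117441 - 4673695575152296405117440 = 1 ✓

x = 2161873163521, y = 97663474416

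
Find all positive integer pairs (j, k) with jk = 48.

The positive divisors of 48 are: 1, 2, 3, 4, 6, 8, 12, 16, 24, 48.
Each divisor d gives the pair (d, 48/d):
(1, 48), (2, 24), (3, 16), (4, 12), (6, 8), (8, 6), (12, 4), (16, 3), (24, 2), (48, 1)

(1, 48), (2, 24), (3, 16), (4, 12), (6, 8), (8, 6), (12, 4), (16, 3), (24, 2), (48, 1)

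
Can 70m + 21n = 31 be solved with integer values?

Step 1: Compute gcd(70, 21).
gcd(70, 21) = 7

Step 2: Check divisibility.
Does 7 divide 31? 31 = 7 x 4 + 3, so no.

By the theorem on linear Diophantine equations, 70m + 21n = 31 has integer solutions if and only if gcd(70, 21) divides 31. Since 7 does not divide 31, no solutions exist.

No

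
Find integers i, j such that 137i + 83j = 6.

Step 1: Check solvability.
gcd(137, 83) = 1
Since 1 divides 6, solutions exist.

Step 2: Apply extended Euclidean algorithm to find gcd.
We find integers such that 137*x0 + 83*y0 = 1

Step 3: Scale the particular solution.
Multiply by 6/1 = 6:
i = 120, j = -198

Step 4: Verify.
137*(120) + 83*(-198) = 6 = 6 ✓

i = 120, j = -198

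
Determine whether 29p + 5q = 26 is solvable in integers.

Step 1: Compute gcd(29, 5).
gcd(29, 5) = 1

Step 2: Check divisibility.
Does 1 divide 26? 26 = 1 x 26, so yes.

By the theorem on linear Diophantine equations, 29p + 5q = 26 has integer solutions if and only if gcd(29, 5) divides 26. Since 1 | 26, solutions exist.

Yes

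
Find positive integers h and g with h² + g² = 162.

We need to find integers h, g > 0 such that h² + g² = 162.
Trying h = 9: g² = 162 - 9² = 162 - 81 = 81
g = 9
Check: 9² + 9² = 81 + 81 = 162 ✓

162 = 9² + 9²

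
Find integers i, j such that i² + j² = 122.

We need to find integers i, j > 0 such that i² + j² = 122.
Trying i = 1: j² = 122 - 1² = 122 - 1 = 121
j = 11
Check: 1² + 11² = 1 + 121 = 122 ✓

122 = 1² + 11²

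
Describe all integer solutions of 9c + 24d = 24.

Step 1: Compute gcd(9, 24) = 3.
Since 3 divides 24, solutions exist.

Step 2: Find a particular solution using extended Euclidean algorithm.
We get c₀ = 24, d₀ = -8.
Check: 9*24 + 24*-8 = 24 = 24 ✓

Step 3: Write the general solution.
c = 24 + (24/3)t = 24 + 8t
d = -8 - (9/3)t = -8 - 3t
for any integer t.

c = 24 + 8t, d = -8 - 3t for integer t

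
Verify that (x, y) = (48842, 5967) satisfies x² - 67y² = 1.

Compute x² = 48842² = 2385540964
Compute 67y² = 67·5967² = 67·35605089 = 2385540963
x² - 67y² = 2385540964 - 2385540963 = 1
Since this equals 1, (48842, 5967) is a solution.

Yes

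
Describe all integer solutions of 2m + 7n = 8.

Step 1: Compute gcd(2, 7) = 1.
Since 1 divides 8, solutions exist.

Step 2: Find a particular solution using extended Euclidean algorithm.
We get m₀ = -24, n₀ = 8.
Check: 2*-24 + 7*8 = 8 = 8 ✓

Step 3: Write the general solution.
m = -24 + (7/1)t = -24 + 7t
n = 8 - (2/1)t = 8 - 2t
for any integer t.

m = -24 + 7t, n = 8 - 2t for integer t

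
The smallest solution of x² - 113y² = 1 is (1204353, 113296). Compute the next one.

Solutions to x² - Dy² = 1 are generated by powers of (x₀ + y₀√D).
The next solution satisfies x₁ + y₁√113 = (x₀ + y₀√113)², giving:
x₁ = x₀² + 113y₀² = 1204353² + 113·113296² = 1450466148609 + 1450466148608 = 2900932297217
y₁ = 2x₀y₀ = 2·1204353·113296 = 272896754976

Verify: 2900932297217² - 113·272896754976² = 8415408193036700825945089 - 8415408193036700825945088 = 1 ✓

x = 2900932297217, y = 272896754976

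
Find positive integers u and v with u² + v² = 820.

We need to find integers u, v > 0 such that u² + v² = 820.
Trying u = 6: v² = 820 - 6² = 820 - 36 = 784
v = 28
Check: 6² + 28² = 36 + 784 = 820 ✓

820 = 6² + 28²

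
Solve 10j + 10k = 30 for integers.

Step 1: Check solvability.
gcd(10, 10) = 10
Since 10 divides 30, solutions exist.

Step 2: Apply extended Euclidean algorithm to find gcd.
We find integers such that 10*x0 + 10*y0 = 10

Step 3: Scale the particular solution.
Multiply by 30/10 = 3:
j = 0, k = 3

Step 4: Verify.
10*(0) + 10*(3) = 30 = 30 ✓

j = 0, k = 3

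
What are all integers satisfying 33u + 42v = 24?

Step 1: Compute gcd(33, 42) = 3.
Since 3 divides 24, solutions exist.

Step 2: Find a particular solution using extended Euclidean algorithm.
We get u₀ = -40, v₀ = 32.
Check: 33*-40 + 42*32 = 24 = 24 ✓

Step 3: Write the general solution.
u = -40 + (42/3)t = -40 + 14t
v = 32 - (33/3)t = 32 - 11t
for any integer t.

u = -40 + 14t, v = 32 - 11t for integer t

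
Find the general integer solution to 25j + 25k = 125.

Step 1: Compute gcd(25, 25) = 25.
Since 25 divides 125, solutions exist.

Step 2: Find a particular solution using extended Euclidean algorithm.
We get j₀ = 0, k₀ = 5.
Check: 25*0 + 25*5 = 125 = 125 ✓

Step 3: Write the general solution.
j = 0 + (25/25)t = 0 + 1t
k = 5 - (25/25)t = 5 - 1t
for any integer t.

j = 0 + 1t, k = 5 - 1t for integer t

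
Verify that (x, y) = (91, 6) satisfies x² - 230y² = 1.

Compute x² = 91² = 8281
Compute 230y² = 230·6² = 230·36 = 8280
x² - 230y² = 8281 - 8280 = 1
Since this equals 1, (91, 6) is a solution.

Yes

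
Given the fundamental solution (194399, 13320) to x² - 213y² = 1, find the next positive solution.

Solutions to x² - Dy² = 1 are generated by powers of (x₀ + y₀√D).
The next solution satisfies x₁ + y₁√213 = (x₀ + y₀√213)², giving:
x₁ = x₀² + 213y₀² = 194399² + 213·13320² = 37790971201 + 37790971200 = 75581942401
y₁ = 2x₀y₀ = 2·194399·13320 = 5178789360

Verify: 75581942401² - 213·5178789360² = 5712630017108081644801 - 5712630017108081644800 = 1 ✓

x = 75581942401, y = 5178789360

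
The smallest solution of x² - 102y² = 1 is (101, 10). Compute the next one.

Solutions to x² - Dy² = 1 are generated by powers of (x₀ + y₀√D).
The next solution satisfies x₁ + y₁√102 = (x₀ + y₀√102)², giving:
x₁ = x₀² + 102y₀² = 101² + 102·10² = 10201 + 10200 = 20401
y₁ = 2x₀y₀ = 2·101·10 = 2020

Verify: 20401² - 102·2020² = 416200801 - 416200800 = 1 ✓

x = 20401, y = 2020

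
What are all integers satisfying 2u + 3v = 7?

Step 1: Compute gcd(2, 3) = 1.
Since 1 divides 7, solutions exist.

Step 2: Find a particular solution using extended Euclidean algorithm.
We get u₀ = -7, v₀ = 7.
Check: 2*-7 + 3*7 = 7 = 7 ✓

Step 3: Write the general solution.
u = -7 + (3/1)t = -7 + 3t
v = 7 - (2/1)t = 7 - 2t
for any integer t.

u = -7 + 3t, v = 7 - 2t for integer t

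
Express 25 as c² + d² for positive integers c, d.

We need to find integers c, d > 0 such that c² + d² = 25.
Trying c = 3: d² = 25 - 3² = 25 - 9 = 16
d = 4
Check: 3² + 4² = 9 + 16 = 25 ✓

25 = 3² + 4²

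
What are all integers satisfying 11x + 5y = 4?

Step 1: Compute gcd(11, 5) = 1.
Since 1 divides 4, solutions exist.

Step 2: Find a particular solution using extended Euclidean algorithm.
We get x₀ = 4, y₀ = -8.
Check: 11*4 + 5*-8 = 4 = 4 ✓

Step 3: Write the general solution.
x = 4 + (5/1)t = 4 + 5t
y = -8 - (11/1)t = -8 - 11t
for any integer t.

x = 4 + 5t, y = -8 - 11t for integer t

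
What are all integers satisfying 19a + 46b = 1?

Step 1: Compute gcd(19, 46) = 1.
Since 1 divides 1, solutions exist.

Step 2: Find a particular solution using extended Euclidean algorithm.
We get a₀ = 17, b₀ = -7.
Check: 19*17 + 46*-7 = 1 = 1 ✓

Step 3: Write the general solution.
a = 17 + (46/1)t = 17 + 46t
b = -7 - (19/1)t = -7 - 19t
for any integer t.

a = 17 + 46t, b = -7 - 19t for integer t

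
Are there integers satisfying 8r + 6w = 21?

Step 1: Compute gcd(8, 6).
gcd(8, 6) = 2

Step 2: Check divisibility.
Does 2 divide 21? 21 = 2 x 10 + 1, so no.

By the theorem on linear Diophantine equations, 8r + 6w = 21 has integer solutions if and only if gcd(8, 6) divides 21. Since 2 does not divide 21, no solutions exist.

No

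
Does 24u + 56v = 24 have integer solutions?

Step 1: Compute gcd(24, 56).
gcd(24, 56) = 8

Step 2: Check divisibility.
Does 8 divide 24? 24 = 8 x 3, so yes.

By the theorem on linear Diophantine equations, 24u + 56v = 24 has integer solutions if and only if gcd(24, 56) divides 24. Since 8 | 24, solutions exist.

Yes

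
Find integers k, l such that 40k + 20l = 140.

Step 1: Check solvability.
gcd(40, 20) = 20
Since 20 divides 140, solutions exist.

Step 2: Apply extended Euclidean algorithm to find gcd.
We find integers such that 40*x0 + 20*y0 = 20

Step 3: Scale the particular solution.
Multiply by 140/20 = 7:
k = 0, l = 7

Step 4: Verify.
40*(0) + 20*(7) = 140 = 140 ✓

k = 0, l = 7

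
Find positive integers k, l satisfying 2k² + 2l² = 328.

Try small values of k and check whether (328 - 2k²)/2 is a perfect square.
k = 10: 2·10² = 200, so 2l² = 328 - 200 = 128, giving l² = 64, l = 8.
Check: 2·10² + 2·8² = 200 + 128 = 328 ✓

k = 10, l = 8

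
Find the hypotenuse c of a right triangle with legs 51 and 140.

c² = a² + b² = 51² + 140² = 2601 + 19600 = 22201
c = 149

149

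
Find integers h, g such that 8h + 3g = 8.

Step 1: Check solvability.
gcd(8, 3) = 1
Since 1 divides 8, solutions exist.

Step 2: Apply extended Euclidean algorithm to find gcd.
We find integers such that 8*x0 + 3*y0 = 1

Step 3: Scale the particular solution.
Multiply by 8/1 = 8:
h = -8, g = 24

Step 4: Verify.
8*(-8) + 3*(24) = 8 = 8 ✓

h = -8, g = 24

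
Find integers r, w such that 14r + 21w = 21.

Step 1: Check solvability.
gcd(14, 21) = 7
Since 7 divides 21, solutions exist.

Step 2: Apply extended Euclidean algorithm to find gcd.
We find integers such that 14*x0 + 21*y0 = 7

Step 3: Scale the particular solution.
Multiply by 21/7 = 3:
r = -3, w = 3

Step 4: Verify.
14*(-3) + 21*(3) = 21 = 21 ✓

r = -3, w = 3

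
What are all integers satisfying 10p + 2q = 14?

Step 1: Compute gcd(10, 2) = 2.
Since 2 divides 14, solutions exist.

Step 2: Find a particular solution using extended Euclidean algorithm.
We get p₀ = 0, q₀ = 7.
Check: 10*0 + 2*7 = 14 = 14 ✓

Step 3: Write the general solution.
p = 0 + (2/2)t = 0 + 1t
q = 7 - (10/2)t = 7 - 5t
for any integer t.

p = 0 + 1t, q = 7 - 5t for integer t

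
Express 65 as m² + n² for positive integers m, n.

We need to find integers m, n > 0 such that m² + n² = 65.
Trying m = 1: n² = 65 - 1² = 65 - 1 = 64
n = 8
Check: 1² + 8² = 1 + 64 = 65 ✓

65 = 1² + 8²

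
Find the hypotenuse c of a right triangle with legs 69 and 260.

c² = a² + b² = 69² + 260² = 4761 + 67600 = 72361
c = sqrt(72361) = 269

269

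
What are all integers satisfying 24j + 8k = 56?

Step 1: Compute gcd(24, 8) = 8.
Since 8 divides 56, solutions exist.

Step 2: Find a particular solution using extended Euclidean algorithm.
We get j₀ = 0, k₀ = 7.
Check: 24*0 + 8*7 = 56 = 56 ✓

Step 3: Write the general solution.
j = 0 + (8/8)t = 0 + 1t
k = 7 - (24/8)t = 7 - 3t
for any integer t.

j = 0 + 1t, k = 7 - 3t for integer t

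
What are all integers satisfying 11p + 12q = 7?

Step 1: Compute gcd(11, 12) = 1.
Since 1 divides 7, solutions exist.

Step 2: Find a particular solution using extended Euclidean algorithm.
We get p₀ = -7, q₀ = 7.
Check: 11*-7 + 12*7 = 7 = 7 ✓

Step 3: Write the general solution.
p = -7 + (12/1)t = -7 + 12t
q = 7 - (11/1)t = 7 - 11t
for any integer t.

p = -7 + 12t, q = 7 - 11t for integer t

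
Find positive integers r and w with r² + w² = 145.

We need to find integers r, w > 0 such that r² + w² = 145.
Trying r = 1: w² = 145 - 1² = 145 - 1 = 144
w = 12
Check: 1² + 12² = 1 + 144 = 145 ✓

145 = 1² + 12²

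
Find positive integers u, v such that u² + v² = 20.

Search for u with 20 - u² a perfect square.
u = 2: 20 - 2² = 20 - 4 = 16 = 4² ✓
So u = 2, v = 4.

u = 2, v = 4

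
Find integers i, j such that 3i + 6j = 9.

Step 1: Check solvability.
gcd(3, 6) = 3
Since 3 divides 9, solutions exist.

Step 2: Apply extended Euclidean algorithm to find gcd.
We find integers such that 3*x0 + 6*y0 = 3

Step 3: Scale the particular solution.
Multiply by 9/3 = 3:
i = 3, j = 0

Step 4: Verify.
3*(3) + 6*(0) = 9 = 9 ✓

i = 3, j = 0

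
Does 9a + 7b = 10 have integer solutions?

Step 1: Compute gcd(9, 7).
gcd(9, 7) = 1

Step 2: Check divisibility.
Does 1 divide 10? 10 = 1 x 10, so yes.

By the theorem on linear Diophantine equations, 9a + 7b = 10 has integer solutions if and only if gcd(9, 7) divides 10. Since 1 | 10, solutions exist.

Yes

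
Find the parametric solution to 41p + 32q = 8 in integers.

Step 1: Compute gcd(41, 32) = 1.
Since 1 divides 8, solutions exist.

Step 2: Find a particular solution using extended Euclidean algorithm.
We get p₀ = -56, q₀ = 72.
Check: 41*-56 + 32*72 = 8 = 8 ✓

Step 3: Write the general solution.
p = -56 + (32/1)t = -56 + 32t
q = 72 - (41/1)t = 72 - 41t
for any integer t.

p = -56 + 32t, q = 72 - 41t for integer t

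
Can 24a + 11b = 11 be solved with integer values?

Step 1: Compute gcd(24, 11).
gcd(24, 11) = 1

Step 2: Check divisibility.
Does 1 divide 11? 11 = 1 x 11, so yes.

By the theorem on linear Diophantine equations, 24a + 11b = 11 has integer solutions if and only if gcd(24, 11) divides 11. Since 1 | 11, solutions exist.

Yes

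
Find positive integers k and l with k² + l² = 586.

We need to find integers k, l > 0 such that k² + l² = 586.
Trying k = 15: l² = 586 - 15² = 586 - 225 = 361
l = 19
Check: 15² + 19² = 225 + 361 = 586 ✓

586 = 15² + 19²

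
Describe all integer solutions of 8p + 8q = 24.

Step 1: Compute gcd(8, 8) = 8.
Since 8 divides 24, solutions exist.

Step 2: Find a particular solution using extended Euclidean algorithm.
We get p₀ = 0, q₀ = 3.
Check: 8*0 + 8*3 = 24 = 24 ✓

Step 3: Write the general solution.
p = 0 + (8/8)t = 0 + 1t
q = 3 - (8/8)t = 3 - 1t
for any integer t.

p = 0 + 1t, q = 3 - 1t for integer t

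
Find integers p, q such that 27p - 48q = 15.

Step 1: Check solvability.
gcd(27, 48) = 3
Since 3 divides 15, solutions exist.

Step 2: Apply extended Euclidean algorithm to find gcd.
We find integers such that 27*x0 + 48*y0 = 3

Step 3: Scale the particular solution.
Multiply by 15/3 = 5:
p = -35, q = -20

Step 4: Verify.
27*(-35) - 48*(-20) = 15 = 15 ✓

p = -35, q = -20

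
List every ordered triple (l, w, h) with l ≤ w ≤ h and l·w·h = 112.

Iterate l from 1 to ⌊112^(1/3)⌋. For each l dividing 112, iterate w ≥ l with w dividing 112/l, and set h = 112/(l·w).
Triples found (9): (1×1×112), (1×2×56), (1×4×28), (1×7×16), (1×8×14), (2×2×28), (2×4×14), (2×7×8), (4×4×7)

(1×1×112), (1×2×56), (1×4×28), (1×7×16), (1×8×14), (2×2×28), (2×4×14), (2×7×8), (4×4×7)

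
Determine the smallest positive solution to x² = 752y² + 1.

We seek the smallest positive integers (x, y) with x² - 752y² = 1, i.e., x² = 752y² + 1.
Try successive y values:
y = 1: x² = 752·1² + 1 = 753, not a perfect square
y = 2: x² = 752·2² + 1 = 3009, not a perfect square
y = 3: x² = 752·3² + 1 = 6769, not a perfect square
... continuing the search (or via continued fractions) ...
y = 168: x² = 752·168² + 1 = 21224449, x = 4607 ✓

Verify: 4607² - 752·168² = 21224449 - 21224448 = 1 ✓

x = 4607, y = 168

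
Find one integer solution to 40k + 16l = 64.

Step 1: Check solvability.
gcd(40, 16) = 8
Since 8 divides 64, solutions exist.

Step 2: Apply extended Euclidean algorithm to find gcd.
We find integers such that 40*x0 + 16*y0 = 8

Step 3: Scale the particular solution.
Multiply by 64/8 = 8:
k = 8, l = -16

Step 4: Verify.
40*(8) + 16*(-16) = 64 = 64 ✓

k = 8, l = -16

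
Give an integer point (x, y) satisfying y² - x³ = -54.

Try small integer x values and check whether x³ - 54 is a perfect square.
x = 7: x³ - 54 = 7³ - 54 = 343 - 54 = 289
Is 289 a perfect square? 17² = 289 ✓
So (x, y) = (7, 17) is a solution.

x = 7, y = 17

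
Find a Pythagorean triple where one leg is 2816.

We need the other leg and hypotenuse such that 2816² + x² = c².
Take x = 1080, c = 3016: 2816² + 1080² = 7929856 + 1166400 = 9096256 = 3016² ✓
Triple: (1080, 2816, 3016)

(1080, 2816, 3016)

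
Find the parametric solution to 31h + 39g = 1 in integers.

Step 1: Compute gcd(31, 39) = 1.
Since 1 divides 1, solutions exist.

Step 2: Find a particular solution using extended Euclidean algorithm.
We get h₀ = -5, g₀ = 4.
Check: 31*-5 + 39*4 = 1 = 1 ✓

Step 3: Write the general solution.
h = -5 + (39/1)t = -5 + 39t
g = 4 - (31/1)t = 4 - 31t
for any integer t.

h = -5 + 39t, g = 4 - 31t for integer t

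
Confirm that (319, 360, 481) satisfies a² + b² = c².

Compute a² + b² = 319² + 360² = 101761 + 129600 = 231361
Compute c² = 481² = 231361
Since 231361 = 231361, confirmed.

Yes, it is a Pythagorean triple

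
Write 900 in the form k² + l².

We need to find integers k, l > 0 such that k² + l² = 900.
Trying k = 18: l² = 900 - 18² = 900 - 324 = 576
l = 24
Check: 18² + 24² = 324 + 576 = 900 ✓

900 = 18² + 24²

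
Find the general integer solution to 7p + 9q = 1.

Step 1: Compute gcd(7, 9) = 1.
Since 1 divides 1, solutions exist.

Step 2: Find a particular solution using extended Euclidean algorithm.
We get p₀ = 4, q₀ = -3.
Check: 7*4 + 9*-3 = 1 = 1 ✓

Step 3: Write the general solution.
p = 4 + (9/1)t = 4 + 9t
q = -3 - (7/1)t = -3 - 7t
for any integer t.

p = 4 + 9t, q = -3 - 7t for integer t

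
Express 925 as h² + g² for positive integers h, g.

We need to find integers h, g > 0 such that h² + g² = 925.
Trying h = 5: g² = 925 - 5² = 925 - 25 = 900
g = 30
Check: 5² + 30² = 25 + 900 = 925 ✓

925 = 5² + 30²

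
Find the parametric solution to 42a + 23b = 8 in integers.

Step 1: Compute gcd(42, 23) = 1.
Since 1 divides 8, solutions exist.

Step 2: Find a particular solution using extended Euclidean algorithm.
We get a₀ = -48, b₀ = 88.
Check: 42*-48 + 23*88 = 8 = 8 ✓

Step 3: Write the general solution.
a = -48 + (23/1)t = -48 + 23t
b = 88 - (42/1)t = 88 - 42t
for any integer t.

a = -48 + 23t, b = 88 - 42t for integer t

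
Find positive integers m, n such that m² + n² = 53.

Search for m with 53 - m² a perfect square.
m = 2: 53 - 2² = 53 - 4 = 49 = 7² ✓
So m = 2, n = 7.

m = 2, n = 7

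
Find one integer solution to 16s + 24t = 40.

Step 1: Check solvability.
gcd(16, 24) = 8
Since 8 divides 40, solutions exist.

Step 2: Apply extended Euclidean algorithm to find gcd.
We find integers such that 16*x0 + 24*y0 = 8

Step 3: Scale the particular solution.
Multiply by 40/8 = 5:
s = -5, t = 5

Step 4: Verify.
16*(-5) + 24*(5) = 40 = 40 ✓

s = -5, t = 5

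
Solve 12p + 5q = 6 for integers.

Step 1: Check solvability.
gcd(12, 5) = 1
Since 1 divides 6, solutions exist.

Step 2: Apply extended Euclidean algorithm to find gcd.
We find integers such that 12*x0 + 5*y0 = 1

Step 3: Scale the particular solution.
Multiply by 6/1 = 6:
p = -12, q = 30

Step 4: Verify.
12*(-12) + 5*(30) = 6 = 6 ✓

p = -12, q = 30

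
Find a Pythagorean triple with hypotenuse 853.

We need a² + b² = 853² = 727609.
Trying: 205² + 828² = 42025 + 685584 = 727609 ✓

(205, 828, 853)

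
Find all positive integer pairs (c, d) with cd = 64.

The positive divisors of 64 are: 1, 2, 4, 8, 16, 32, 64.
Each divisor d gives the pair (d, 64/d):
(1, 64), (2, 32), (4, 16), (8, 8), (16, 4), (32, 2), (64, 1)

(1, 64), (2, 32), (4, 16), (8, 8), (16, 4), (32, 2), (64, 1)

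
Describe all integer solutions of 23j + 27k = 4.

Step 1: Compute gcd(23, 27) = 1.
Since 1 divides 4, solutions exist.

Step 2: Find a particular solution using extended Euclidean algorithm.
We get j₀ = -28, k₀ = 24.
Check: 23*-28 + 27*24 = 4 = 4 ✓

Step 3: Write the general solution.
j = -28 + (27/1)t = -28 + 27t
k = 24 - (23/1)t = 24 - 23t
for any integer t.

j = -28 + 27t, k = 24 - 23t for integer t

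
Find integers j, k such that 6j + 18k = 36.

Step 1: Check solvability.
gcd(6, 18) = 6
Since 6 divides 36, solutions exist.

Step 2: Apply extended Euclidean algorithm to find gcd.
We find integers such that 6*x0 + 18*y0 = 6

Step 3: Scale the particular solution.
Multiply by 36/6 = 6:
j = 6, k = 0

Step 4: Verify.
6*(6) + 18*(0) = 36 = 36 ✓

j = 6, k = 0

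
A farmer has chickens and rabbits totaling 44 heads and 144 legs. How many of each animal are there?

Let c = chickens, r = rabbits.
Heads: c + r = 44
Legs: 2c + 4r = 144
From the first equation, c = 44 - r. Substitute:
2(44 - r) + 4r = 144
88 + 2r = 144
r = (144 - 88)/2 = 28
c = 44 - 28 = 16

Chickens: 16, Rabbits: 28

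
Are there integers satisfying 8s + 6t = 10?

Step 1: Compute gcd(8, 6).
gcd(8, 6) = 2

Step 2: Check divisibility.
Does 2 divide 10? 10 = 2 x 5, so yes.

By the theorem on linear Diophantine equations, 8s + 6t = 10 has integer solutions if and only if gcd(8, 6) divides 10. Since 2 | 10, solutions exist.

Yes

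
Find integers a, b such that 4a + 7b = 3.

Step 1: Check solvability.
gcd(4, 7) = 1
Since 1 divides 3, solutions exist.

Step 2: Apply extended Euclidean algorithm to find gcd.
We find integers such that 4*x0 + 7*y0 = 1

Step 3: Scale the particular solution.
Multiply by 3/1 = 3:
a = 6, b = -3

Step 4: Verify.
4*(6) + 7*(-3) = 3 = 3 ✓

a = 6, b = -3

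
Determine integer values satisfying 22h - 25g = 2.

Step 1: Check solvability.
gcd(22, 25) = 1
Since 1 divides 2, solutions exist.

Step 2: Apply extended Euclidean algorithm to find gcd.
We find integers such that 22*x0 + 25*y0 = 1

Step 3: Scale the particular solution.
Multiply by 2/1 = 2:
h = 16, g = 14

Step 4: Verify.
22*(16) - 25*(14) = 2 = 2 ✓

h = 16, g = 14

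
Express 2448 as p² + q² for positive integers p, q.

We need to find integers p, q > 0 such that p² + q² = 2448.
Trying p = 12: q² = 2448 - 12² = 2448 - 144 = 2304
q = 48
Check: 12² + 48² = 144 + 2304 = 2448 ✓

2448 = 12² + 48²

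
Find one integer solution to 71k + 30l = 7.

Step 1: Check solvability.
gcd(71, 30) = 1
Since 1 divides 7, solutions exist.

Step 2: Apply extended Euclidean algorithm to find gcd.
We find integers such that 71*x0 + 30*y0 = 1

Step 3: Scale the particular solution.
Multiply by 7/1 = 7:
k = 77, l = -182

Step 4: Verify.
71*(77) + 30*(-182) = 7 = 7 ✓

k = 77, l = -182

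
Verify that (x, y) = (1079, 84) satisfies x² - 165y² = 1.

Compute x² = 1079² = 1164241
Compute 165y² = 165·84² = 165·7056 = 1164240
x² - 165y² = 1164241 - 1164240 = 1
Since this equals 1, (1079, 84) is a solution.

Yes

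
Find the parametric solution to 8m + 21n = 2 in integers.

Step 1: Compute gcd(8, 21) = 1.
Since 1 divides 2, solutions exist.

Step 2: Find a particular solution using extended Euclidean algorithm.
We get m₀ = 16, n₀ = -6.
Check: 8*16 + 21*-6 = 2 = 2 ✓

Step 3: Write the general solution.
m = 16 + (21/1)t = 16 + 21t
n = -6 - (8/1)t = -6 - 8t
for any integer t.

m = 16 + 21t, n = -6 - 8t for integer t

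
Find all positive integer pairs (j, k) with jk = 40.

The positive divisors of 40 are: 1, 2, 4, 5, 8, 10, 20, 40.
Each divisor d gives the pair (d, 40/d):
(1, 40), (2, 20), (4, 10), (5, 8), (8, 5), (10, 4), (20, 2), (40, 1)

(1, 40), (2, 20), (4, 10), (5, 8), (8, 5), (10, 4), (20, 2), (40, 1)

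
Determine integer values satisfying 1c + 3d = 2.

Step 1: Check solvability.
gcd(1, 3) = 1
Since 1 divides 2, solutions exist.

Step 2: Apply extended Euclidean algorithm to find gcd.
We find integers such that 1*x0 + 3*y0 = 1

Step 3: Scale the particular solution.
Multiply by 2/1 = 2:
c = 2, d = 0

Step 4: Verify.
1*(2) + 3*(0) = 2 = 2 ✓

c = 2, d = 0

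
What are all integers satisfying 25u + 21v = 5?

Step 1: Compute gcd(25, 21) = 1.
Since 1 divides 5, solutions exist.

Step 2: Find a particular solution using extended Euclidean algorithm.
We get u₀ = -25, v₀ = 30.
Check: 25*-25 + 21*30 = 5 = 5 ✓

Step 3: Write the general solution.
u = -25 + (21/1)t = -25 + 21t
v = 30 - (25/1)t = 30 - 25t
for any integer t.

u = -25 + 21t, v = 30 - 25t for integer t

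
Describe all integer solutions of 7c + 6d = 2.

Step 1: Compute gcd(7, 6) = 1.
Since 1 divides 2, solutions exist.

Step 2: Find a particular solution using extended Euclidean algorithm.
We get c₀ = 2, d₀ = -2.
Check: 7*2 + 6*-2 = 2 = 2 ✓

Step 3: Write the general solution.
c = 2 + (6/1)t = 2 + 6t
d = -2 - (7/1)t = -2 - 7t
for any integer t.

c = 2 + 6t, d = -2 - 7t for integer t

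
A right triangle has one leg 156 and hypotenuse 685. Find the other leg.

a² = c² - b² = 469225 - 24336 = 444889
a = 667

667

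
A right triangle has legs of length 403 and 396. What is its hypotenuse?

c² = a² + b² = 403² + 396² = 162409 + 156816 = 319225
c = 565

565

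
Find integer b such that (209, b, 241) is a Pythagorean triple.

b² = c² - a² = 241² - 209² = 58081 - 43681 = 14400
b = sqrt(14400) = 120

120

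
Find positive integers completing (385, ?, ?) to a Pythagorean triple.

We need the other leg and hypotenuse such that 385² + x² = c².
Take x = 552, c = 673: 385² + 552² = 148225 + 304704 = 452929 = 673² ✓
Triple: (385, 552, 673)

(385, 552, 673)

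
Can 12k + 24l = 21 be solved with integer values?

Step 1: Compute gcd(12, 24).
gcd(12, 24) = 12

Step 2: Check divisibility.
Does 12 divide 21? 21 = 12 x 1 + 9, so no.

By the theorem on linear Diophantine equations, 12k + 24l = 21 has integer solutions if and only if gcd(12, 24) divides 21. Since 12 does not divide 21, no solutions exist.

No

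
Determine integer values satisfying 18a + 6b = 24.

Step 1: Check solvability.
gcd(18, 6) = 6
Since 6 divides 24, solutions exist.

Step 2: Apply extended Euclidean algorithm to find gcd.
We find integers such that 18*x0 + 6*y0 = 6

Step 3: Scale the particular solution.
Multiply by 24/6 = 4:
a = 0, b = 4

Step 4: Verify.
18*(0) + 6*(4) = 24 = 24 ✓

a = 0, b = 4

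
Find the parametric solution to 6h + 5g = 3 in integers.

Step 1: Compute gcd(6, 5) = 1.
Since 1 divides 3, solutions exist.

Step 2: Find a particular solution using extended Euclidean algorithm.
We get h₀ = 3, g₀ = -3.
Check: 6*3 + 5*-3 = 3 = 3 ✓

Step 3: Write the general solution.
h = 3 + (5/1)t = 3 + 5t
g = -3 - (6/1)t = -3 - 6t
for any integer t.

h = 3 + 5t, g = -3 - 6t for integer t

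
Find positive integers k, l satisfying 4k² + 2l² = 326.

Try small values of k and check whether (326 - 4k²)/2 is a perfect square.
k = 9: 4·9² = 324, so 2l² = 326 - 324 = 2, giving l² = 1, l = 1.
Check: 4·9² + 2·1² = 324 + 2 = 326 ✓

k = 9, l = 1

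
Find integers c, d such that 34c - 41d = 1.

Step 1: Check solvability.
gcd(34, 41) = 1
Since 1 divides 1, solutions exist.

Step 2: Apply extended Euclidean algorithm to find gcd.
We find integers such that 34*x0 + 41*y0 = 1

Step 3: Scale the particular solution.
Multiply by 1/1 = 1:
c = -6, d = -5

Step 4: Verify.
34*(-6) - 41*(-5) = 1 = 1 ✓

c = -6, d = -5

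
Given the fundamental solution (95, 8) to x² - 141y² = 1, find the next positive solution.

Solutions to x² - Dy² = 1 are generated by powers of (x₀ + y₀√D).
The next solution satisfies x₁ + y₁√141 = (x₀ + y₀√141)², giving:
x₁ = x₀² + 141y₀² = 95² + 141·8² = 9025 + 9024 = 18049
y₁ = 2x₀y₀ = 2·95·8 = 1520

Verify: 18049² - 141·1520² = 325766401 - 325766400 = 1 ✓

x = 18049, y = 1520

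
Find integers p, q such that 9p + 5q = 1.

Step 1: Check solvability.
gcd(9, 5) = 1
Since 1 divides 1, solutions exist.

Step 2: Apply extended Euclidean algorithm to find gcd.
We find integers such that 9*x0 + 5*y0 = 1

Step 3: Scale the particular solution.
Multiply by 1/1 = 1:
p = -1, q = 2

Step 4: Verify.
9*(-1) + 5*(2) = 1 = 1 ✓

p = -1, q = 2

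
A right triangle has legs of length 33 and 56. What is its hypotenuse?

c² = a² + b² = 33² + 56² = 1089 + 3136 = 4225
c = 65

65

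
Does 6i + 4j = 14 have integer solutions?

Step 1: Compute gcd(6, 4).
gcd(6, 4) = 2

Step 2: Check divisibility.
Does 2 divide 14? 14 = 2 x 7, so yes.

By the theorem on linear Diophantine equations, 6i + 4j = 14 has integer solutions if and only if gcd(6, 4) divides 14. Since 2 | 14, solutions exist.

Yes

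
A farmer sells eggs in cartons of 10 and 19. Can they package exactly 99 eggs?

We need non-negative a, b with 10a + 19b = 99.
gcd(10, 19) = 1 divides 99.
Try a = 8: 19b = 99 - 80 = 19, so b = 1.
One way: 8 cartons of 10 and 1 cartons of 19.

Yes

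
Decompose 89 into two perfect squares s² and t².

We need to find integers s, t > 0 such that s² + t² = 89.
Trying s = 5: t² = 89 - 5² = 89 - 25 = 64
t = 8
Check: 5² + 8² = 25 + 64 = 89 ✓

89 = 5² + 8²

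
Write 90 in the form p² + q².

We need to find integers p, q > 0 such that p² + q² = 90.
Trying p = 3: q² = 90 - 3² = 90 - 9 = 81
q = 9
Check: 3² + 9² = 9 + 81 = 90 ✓

90 = 3² + 9²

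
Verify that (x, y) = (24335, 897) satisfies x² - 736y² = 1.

Compute x² = 24335² = 592192225
Compute 736y² = 736·897² = 736·804609 = 592192224
x² - 736y² = 592192225 - 592192224 = 1
Since this equals 1, (24335, 897) is a solution.

Yes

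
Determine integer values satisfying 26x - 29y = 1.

Step 1: Check solvability.
gcd(26, 29) = 1
Since 1 divides 1, solutions exist.

Step 2: Apply extended Euclidean algorithm to find gcd.
We find integers such that 26*x0 + 29*y0 = 1

Step 3: Scale the particular solution.
Multiply by 1/1 = 1:
x = -10, y = -9

Step 4: Verify.
26*(-10) - 29*(-9) = 1 = 1 ✓

x = -10, y = -9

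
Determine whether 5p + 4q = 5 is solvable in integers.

Step 1: Compute gcd(5, 4).
gcd(5, 4) = 1

Step 2: Check divisibility.
Does 1 divide 5? 5 = 1 x 5, so yes.

By the theorem on linear Diophantine equations, 5p + 4q = 5 has integer solutions if and only if gcd(5, 4) divides 5. Since 1 | 5, solutions exist.

Yes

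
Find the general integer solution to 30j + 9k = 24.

Step 1: Compute gcd(30, 9) = 3.
Since 3 divides 24, solutions exist.

Step 2: Find a particular solution using extended Euclidean algorithm.
We get j₀ = 8, k₀ = -24.
Check: 30*8 + 9*-24 = 24 = 24 ✓

Step 3: Write the general solution.
j = 8 + (9/3)t = 8 + 3t
k = -24 - (30/3)t = -24 - 10t
for any integer t.

j = 8 + 3t, k = -24 - 10t for integer t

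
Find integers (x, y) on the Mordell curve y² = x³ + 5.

Try small integer x values and check whether x³ + 5 is a perfect square.
x = -1: x³ + 5 = -1³ + 5 = -1 + 5 = 4
Is 4 a perfect square? 2² = 4 ✓
So (x, y) = (-1, -2) is a solution.

x = -1, y = -2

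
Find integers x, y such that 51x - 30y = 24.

Step 1: Check solvability.
gcd(51, 30) = 3
Since 3 divides 24, solutions exist.

Step 2: Apply extended Euclidean algorithm to find gcd.
We find integers such that 51*x0 + 30*y0 = 3

Step 3: Scale the particular solution.
Multiply by 24/3 = 8:
x = 24, y = 40

Step 4: Verify.
51*(24) - 30*(40) = 24 = 24 ✓

x = 24, y = 40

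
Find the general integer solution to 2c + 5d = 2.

Step 1: Compute gcd(2, 5) = 1.
Since 1 divides 2, solutions exist.

Step 2: Find a particular solution using extended Euclidean algorithm.
We get c₀ = -4, d₀ = 2.
Check: 2*-4 + 5*2 = 2 = 2 ✓

Step 3: Write the general solution.
c = -4 + (5/1)t = -4 + 5t
d = 2 - (2/1)t = 2 - 2t
for any integer t.

c = -4 + 5t, d = 2 - 2t for integer t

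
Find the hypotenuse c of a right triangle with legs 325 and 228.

c² = a² + b² = 325² + 228² = 105625 + 51984 = 157609
c = sqrt(157609) = 397

397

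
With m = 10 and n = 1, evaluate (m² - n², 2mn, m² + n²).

a = m² - n² = 100 - 1 = 99
b = 2mn = 2·10·1 = 20
c = m² + n² = 100 + 1 = 101
Verify: 99² + 20² = 9801 + 400 = 10201 = 101² ✓

(99, 20, 101)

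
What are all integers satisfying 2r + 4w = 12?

Step 1: Compute gcd(2, 4) = 2.
Since 2 divides 12, solutions exist.

Step 2: Find a particular solution using extended Euclidean algorithm.
We get r₀ = 6, w₀ = 0.
Check: 2*6 + 4*0 = 12 = 12 ✓

Step 3: Write the general solution.
r = 6 + (4/2)t = 6 + 2t
w = 0 - (2/2)t = 0 - 1t
for any integer t.

r = 6 + 2t, w = 0 - 1t for integer t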